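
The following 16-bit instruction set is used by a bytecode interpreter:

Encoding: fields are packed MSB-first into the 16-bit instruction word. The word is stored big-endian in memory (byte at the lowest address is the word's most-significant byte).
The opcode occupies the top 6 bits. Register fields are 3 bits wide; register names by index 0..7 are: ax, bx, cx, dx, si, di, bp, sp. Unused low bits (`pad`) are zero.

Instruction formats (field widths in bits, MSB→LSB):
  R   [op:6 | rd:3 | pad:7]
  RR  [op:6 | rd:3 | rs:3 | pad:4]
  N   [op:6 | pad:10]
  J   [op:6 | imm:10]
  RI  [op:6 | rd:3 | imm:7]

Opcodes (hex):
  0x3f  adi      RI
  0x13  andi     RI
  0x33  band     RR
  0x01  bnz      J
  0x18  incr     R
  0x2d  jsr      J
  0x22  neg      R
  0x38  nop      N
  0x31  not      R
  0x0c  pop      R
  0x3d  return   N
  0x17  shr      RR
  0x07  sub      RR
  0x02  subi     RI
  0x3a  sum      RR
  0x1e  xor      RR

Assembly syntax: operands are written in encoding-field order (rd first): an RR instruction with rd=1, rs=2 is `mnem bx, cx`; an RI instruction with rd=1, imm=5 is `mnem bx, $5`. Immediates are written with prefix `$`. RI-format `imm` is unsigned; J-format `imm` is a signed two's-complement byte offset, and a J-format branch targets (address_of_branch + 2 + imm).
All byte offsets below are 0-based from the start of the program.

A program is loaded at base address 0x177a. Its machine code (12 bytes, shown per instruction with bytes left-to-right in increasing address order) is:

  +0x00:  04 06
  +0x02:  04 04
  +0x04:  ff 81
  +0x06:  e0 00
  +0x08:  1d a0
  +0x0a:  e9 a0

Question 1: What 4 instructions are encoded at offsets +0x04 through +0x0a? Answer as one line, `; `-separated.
adi sp, $1; nop; sub dx, cx; sum dx, cx

+0x04: ff 81 ⇒ word 0xff81 (big)
  op=0xff81>>10=0x3f ⇒ adi (RI)
  rd@[9:7]=0x7 ⇒ sp
  imm@[6:0]=0x1 ⇒ $1
+0x06: e0 00 ⇒ word 0xe000 (big)
  op=0xe000>>10=0x38 ⇒ nop (N)
+0x08: 1d a0 ⇒ word 0x1da0 (big)
  op=0x1da0>>10=0x7 ⇒ sub (RR)
  rd@[9:7]=0x3 ⇒ dx
  rs@[6:4]=0x2 ⇒ cx
+0x0a: e9 a0 ⇒ word 0xe9a0 (big)
  op=0xe9a0>>10=0x3a ⇒ sum (RR)
  rd@[9:7]=0x3 ⇒ dx
  rs@[6:4]=0x2 ⇒ cx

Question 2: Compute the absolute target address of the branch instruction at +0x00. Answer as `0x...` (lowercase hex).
0x1782

off 0x00: read 04 06 as big → 0x0406
  op=0x0406>>10=0x1 ⇒ bnz (J)
  [9:0] imm=6 = $6
  target = base 0x177a + off 0x00 + 2 + imm 6 = 0x1782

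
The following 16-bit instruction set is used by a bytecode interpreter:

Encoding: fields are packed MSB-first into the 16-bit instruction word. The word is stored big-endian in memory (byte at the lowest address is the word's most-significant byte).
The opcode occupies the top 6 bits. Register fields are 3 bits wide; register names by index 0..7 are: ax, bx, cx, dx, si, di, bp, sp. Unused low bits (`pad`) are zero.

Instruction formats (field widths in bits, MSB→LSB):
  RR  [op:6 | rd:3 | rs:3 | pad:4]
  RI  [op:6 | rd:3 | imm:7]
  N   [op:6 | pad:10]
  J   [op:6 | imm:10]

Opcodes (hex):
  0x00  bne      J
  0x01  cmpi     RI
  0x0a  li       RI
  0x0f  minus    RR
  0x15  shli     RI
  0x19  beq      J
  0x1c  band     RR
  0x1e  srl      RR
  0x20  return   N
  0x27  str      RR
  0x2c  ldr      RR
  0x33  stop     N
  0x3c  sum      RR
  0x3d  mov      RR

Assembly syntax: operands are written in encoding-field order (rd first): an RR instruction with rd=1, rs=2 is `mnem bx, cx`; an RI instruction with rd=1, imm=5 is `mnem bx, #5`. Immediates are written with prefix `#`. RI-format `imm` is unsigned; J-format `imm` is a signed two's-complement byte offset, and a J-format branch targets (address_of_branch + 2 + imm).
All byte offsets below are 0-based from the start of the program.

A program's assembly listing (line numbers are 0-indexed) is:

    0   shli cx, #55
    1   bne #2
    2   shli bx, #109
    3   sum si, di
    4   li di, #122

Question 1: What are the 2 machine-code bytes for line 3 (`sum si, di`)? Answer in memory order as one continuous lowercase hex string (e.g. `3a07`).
3. sum fields op=0x3c:6|rd=4:3|rs=5:3|pad=0:4 → word f250h → f2 50

f250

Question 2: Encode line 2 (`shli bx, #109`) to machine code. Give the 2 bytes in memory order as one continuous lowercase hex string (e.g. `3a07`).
L2: shli op=0x15:6|rd=1:3|imm=109:7 ⇒ 0x54ed ⇒ big 54 ed

54ed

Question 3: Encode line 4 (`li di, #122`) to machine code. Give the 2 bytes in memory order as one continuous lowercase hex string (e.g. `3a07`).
2afa

4. li fields op=0xa:6|rd=5:3|imm=122:7 → word 2afah → 2a fa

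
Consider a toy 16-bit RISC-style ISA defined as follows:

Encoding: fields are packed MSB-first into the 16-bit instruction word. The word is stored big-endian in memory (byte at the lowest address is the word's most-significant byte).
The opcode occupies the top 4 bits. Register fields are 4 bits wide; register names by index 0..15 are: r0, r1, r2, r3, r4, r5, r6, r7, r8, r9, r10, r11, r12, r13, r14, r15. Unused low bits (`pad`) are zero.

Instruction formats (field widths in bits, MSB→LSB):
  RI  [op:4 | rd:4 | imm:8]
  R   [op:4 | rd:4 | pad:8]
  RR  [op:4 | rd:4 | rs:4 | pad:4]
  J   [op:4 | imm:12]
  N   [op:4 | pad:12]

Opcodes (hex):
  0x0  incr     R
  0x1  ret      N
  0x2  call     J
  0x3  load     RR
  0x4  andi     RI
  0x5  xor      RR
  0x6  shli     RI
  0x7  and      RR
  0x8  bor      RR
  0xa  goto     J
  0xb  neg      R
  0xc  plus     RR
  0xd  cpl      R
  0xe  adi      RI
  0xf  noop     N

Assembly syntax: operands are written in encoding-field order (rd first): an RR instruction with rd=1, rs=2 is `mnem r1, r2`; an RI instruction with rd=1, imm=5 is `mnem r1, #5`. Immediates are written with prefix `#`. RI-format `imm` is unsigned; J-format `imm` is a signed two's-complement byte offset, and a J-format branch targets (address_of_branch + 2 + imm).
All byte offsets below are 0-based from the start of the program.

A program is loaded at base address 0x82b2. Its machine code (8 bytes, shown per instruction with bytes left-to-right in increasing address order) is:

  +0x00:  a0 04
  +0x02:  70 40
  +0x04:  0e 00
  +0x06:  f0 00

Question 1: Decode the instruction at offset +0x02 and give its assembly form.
@+02  big-endian(70 40) = 0x7040
  opcode bits[15:12]=0x7: and/RR
  [11:8] rd=0 = r0
  [7:4] rs=4 = r4

and r0, r4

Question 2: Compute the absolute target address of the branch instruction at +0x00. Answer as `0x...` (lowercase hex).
@+00  big-endian(a0 04) = 0xa004
  top 4b → 0xa → goto [J]
  imm@[11:0]=0x4 ⇒ #4
  target = base 0x82b2 + off 0x00 + 2 + imm 4 = 0x82b8

0x82b8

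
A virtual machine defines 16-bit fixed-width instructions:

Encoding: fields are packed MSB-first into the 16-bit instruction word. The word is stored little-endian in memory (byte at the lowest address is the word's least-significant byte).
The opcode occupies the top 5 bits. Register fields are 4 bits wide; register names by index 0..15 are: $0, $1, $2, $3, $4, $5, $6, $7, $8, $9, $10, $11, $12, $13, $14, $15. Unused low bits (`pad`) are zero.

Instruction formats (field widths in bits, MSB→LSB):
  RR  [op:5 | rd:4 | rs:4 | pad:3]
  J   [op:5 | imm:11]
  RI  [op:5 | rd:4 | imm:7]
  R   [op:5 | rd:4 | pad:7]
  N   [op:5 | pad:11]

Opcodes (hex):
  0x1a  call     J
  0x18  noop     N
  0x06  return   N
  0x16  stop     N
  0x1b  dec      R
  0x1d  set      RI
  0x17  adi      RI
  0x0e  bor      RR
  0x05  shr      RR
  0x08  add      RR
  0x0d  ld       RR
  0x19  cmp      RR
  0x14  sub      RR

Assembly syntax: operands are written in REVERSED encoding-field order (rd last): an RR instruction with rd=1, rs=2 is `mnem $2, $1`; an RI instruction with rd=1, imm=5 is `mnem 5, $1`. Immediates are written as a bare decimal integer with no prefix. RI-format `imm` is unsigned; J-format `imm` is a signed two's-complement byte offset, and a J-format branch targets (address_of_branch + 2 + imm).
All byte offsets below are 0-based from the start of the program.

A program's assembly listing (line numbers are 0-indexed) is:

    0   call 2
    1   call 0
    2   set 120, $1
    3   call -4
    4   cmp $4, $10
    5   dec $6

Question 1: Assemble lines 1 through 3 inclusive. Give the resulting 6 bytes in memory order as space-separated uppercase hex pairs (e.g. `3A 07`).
00 D0 F8 E8 FC D7

line 1 (call): pack op=0x1a:5|imm=0:11 = 0xd000; little→ 00 d0
line 2 (set): pack op=0x1d:5|rd=1:4|imm=120:7 = 0xe8f8; little→ f8 e8
line 3 (call): pack op=0x1a:5|imm=-4:11 = 0xd7fc; little→ fc d7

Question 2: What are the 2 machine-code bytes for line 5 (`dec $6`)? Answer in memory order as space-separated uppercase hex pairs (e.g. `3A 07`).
00 DB

L5: dec op=0x1b:5|rd=6:4|pad=0:7 ⇒ 0xdb00 ⇒ little 00 db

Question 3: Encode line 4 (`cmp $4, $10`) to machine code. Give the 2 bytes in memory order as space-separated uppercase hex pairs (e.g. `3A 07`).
20 CD

L4: cmp op=0x19:5|rd=10:4|rs=4:4|pad=0:3 ⇒ 0xcd20 ⇒ little 20 cd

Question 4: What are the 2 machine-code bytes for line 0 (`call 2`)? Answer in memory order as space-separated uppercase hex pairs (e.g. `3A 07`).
02 D0

line 0 (call): pack op=0x1a:5|imm=2:11 = 0xd002; little→ 02 d0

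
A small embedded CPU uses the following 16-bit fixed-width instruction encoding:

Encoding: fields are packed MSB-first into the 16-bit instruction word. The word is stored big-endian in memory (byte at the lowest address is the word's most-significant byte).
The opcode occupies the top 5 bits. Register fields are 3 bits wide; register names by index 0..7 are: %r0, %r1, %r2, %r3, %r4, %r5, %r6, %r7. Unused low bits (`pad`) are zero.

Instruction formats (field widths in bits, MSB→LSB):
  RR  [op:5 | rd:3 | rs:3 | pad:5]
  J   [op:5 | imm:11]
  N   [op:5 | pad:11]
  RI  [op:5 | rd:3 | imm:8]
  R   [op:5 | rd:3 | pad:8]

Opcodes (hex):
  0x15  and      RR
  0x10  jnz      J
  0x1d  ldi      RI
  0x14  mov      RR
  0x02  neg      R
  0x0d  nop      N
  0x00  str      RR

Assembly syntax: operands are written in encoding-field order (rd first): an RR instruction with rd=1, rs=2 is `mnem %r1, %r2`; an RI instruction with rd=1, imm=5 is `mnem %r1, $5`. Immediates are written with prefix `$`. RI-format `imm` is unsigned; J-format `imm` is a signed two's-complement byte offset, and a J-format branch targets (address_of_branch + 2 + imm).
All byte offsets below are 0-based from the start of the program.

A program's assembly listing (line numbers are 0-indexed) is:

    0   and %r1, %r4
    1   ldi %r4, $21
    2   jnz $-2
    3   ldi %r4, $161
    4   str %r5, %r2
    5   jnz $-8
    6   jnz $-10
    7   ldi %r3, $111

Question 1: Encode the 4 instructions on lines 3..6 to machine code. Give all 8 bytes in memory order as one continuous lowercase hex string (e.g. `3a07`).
eca1054087f887f6

line 3 (ldi): pack op=0x1d:5|rd=4:3|imm=161:8 = 0xeca1; big→ ec a1
line 4 (str): pack op=0x0:5|rd=5:3|rs=2:3|pad=0:5 = 0x0540; big→ 05 40
line 5 (jnz): pack op=0x10:5|imm=-8:11 = 0x87f8; big→ 87 f8
line 6 (jnz): pack op=0x10:5|imm=-10:11 = 0x87f6; big→ 87 f6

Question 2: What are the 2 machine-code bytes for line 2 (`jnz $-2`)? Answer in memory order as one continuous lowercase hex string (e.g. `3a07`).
87fe

2. jnz fields op=0x10:5|imm=-2:11 → word 87feh → 87 fe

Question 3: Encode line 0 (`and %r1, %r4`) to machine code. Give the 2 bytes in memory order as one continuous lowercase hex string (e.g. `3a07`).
a980

0. and fields op=0x15:5|rd=1:3|rs=4:3|pad=0:5 → word a980h → a9 80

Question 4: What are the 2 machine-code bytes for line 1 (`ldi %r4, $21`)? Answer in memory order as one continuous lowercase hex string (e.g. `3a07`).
L1: ldi op=0x1d:5|rd=4:3|imm=21:8 ⇒ 0xec15 ⇒ big ec 15

ec15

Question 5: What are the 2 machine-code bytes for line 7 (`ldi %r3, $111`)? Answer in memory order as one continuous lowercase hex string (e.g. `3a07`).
eb6f

L7: ldi op=0x1d:5|rd=3:3|imm=111:8 ⇒ 0xeb6f ⇒ big eb 6f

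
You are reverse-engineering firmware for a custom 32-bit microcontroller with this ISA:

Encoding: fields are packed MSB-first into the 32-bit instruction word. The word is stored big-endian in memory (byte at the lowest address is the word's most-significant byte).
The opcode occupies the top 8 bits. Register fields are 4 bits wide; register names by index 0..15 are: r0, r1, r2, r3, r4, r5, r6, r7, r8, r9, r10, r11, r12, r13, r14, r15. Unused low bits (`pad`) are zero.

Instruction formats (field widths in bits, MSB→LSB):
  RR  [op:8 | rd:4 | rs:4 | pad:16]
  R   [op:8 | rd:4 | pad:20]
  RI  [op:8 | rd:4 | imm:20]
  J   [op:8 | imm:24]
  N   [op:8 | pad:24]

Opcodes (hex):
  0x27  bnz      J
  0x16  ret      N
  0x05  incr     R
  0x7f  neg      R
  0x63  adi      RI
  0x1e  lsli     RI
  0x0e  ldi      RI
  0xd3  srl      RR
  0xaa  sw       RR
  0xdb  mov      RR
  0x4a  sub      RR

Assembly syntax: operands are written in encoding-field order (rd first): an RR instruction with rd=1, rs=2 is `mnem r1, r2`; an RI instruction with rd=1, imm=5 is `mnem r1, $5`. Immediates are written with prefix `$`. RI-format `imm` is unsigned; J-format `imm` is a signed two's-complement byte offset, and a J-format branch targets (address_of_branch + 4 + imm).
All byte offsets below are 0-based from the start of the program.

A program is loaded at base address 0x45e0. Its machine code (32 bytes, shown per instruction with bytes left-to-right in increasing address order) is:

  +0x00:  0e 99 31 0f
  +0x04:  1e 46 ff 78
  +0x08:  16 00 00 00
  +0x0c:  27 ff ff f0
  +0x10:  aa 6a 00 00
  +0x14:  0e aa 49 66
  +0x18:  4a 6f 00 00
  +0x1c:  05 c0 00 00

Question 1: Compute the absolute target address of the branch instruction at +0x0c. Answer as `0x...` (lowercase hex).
off 0x0c: read 27 ff ff f0 as big → 0x27fffff0
  op=0x27fffff0>>24=0x27 ⇒ bnz (J)
  imm@[23:0]=0xfffff0 (s24→-16) ⇒ $-16
  target = base 0x45e0 + off 0x0c + 4 + imm -16 = 0x45e0

0x45e0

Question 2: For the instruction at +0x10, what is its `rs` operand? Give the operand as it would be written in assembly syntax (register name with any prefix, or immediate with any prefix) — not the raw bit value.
off 0x10: read aa 6a 00 00 as big → 0xaa6a0000
  opcode bits[31:24]=0xaa: sw/RR
  [23:20] rd=6 = r6
  [19:16] rs=10 = r10

r10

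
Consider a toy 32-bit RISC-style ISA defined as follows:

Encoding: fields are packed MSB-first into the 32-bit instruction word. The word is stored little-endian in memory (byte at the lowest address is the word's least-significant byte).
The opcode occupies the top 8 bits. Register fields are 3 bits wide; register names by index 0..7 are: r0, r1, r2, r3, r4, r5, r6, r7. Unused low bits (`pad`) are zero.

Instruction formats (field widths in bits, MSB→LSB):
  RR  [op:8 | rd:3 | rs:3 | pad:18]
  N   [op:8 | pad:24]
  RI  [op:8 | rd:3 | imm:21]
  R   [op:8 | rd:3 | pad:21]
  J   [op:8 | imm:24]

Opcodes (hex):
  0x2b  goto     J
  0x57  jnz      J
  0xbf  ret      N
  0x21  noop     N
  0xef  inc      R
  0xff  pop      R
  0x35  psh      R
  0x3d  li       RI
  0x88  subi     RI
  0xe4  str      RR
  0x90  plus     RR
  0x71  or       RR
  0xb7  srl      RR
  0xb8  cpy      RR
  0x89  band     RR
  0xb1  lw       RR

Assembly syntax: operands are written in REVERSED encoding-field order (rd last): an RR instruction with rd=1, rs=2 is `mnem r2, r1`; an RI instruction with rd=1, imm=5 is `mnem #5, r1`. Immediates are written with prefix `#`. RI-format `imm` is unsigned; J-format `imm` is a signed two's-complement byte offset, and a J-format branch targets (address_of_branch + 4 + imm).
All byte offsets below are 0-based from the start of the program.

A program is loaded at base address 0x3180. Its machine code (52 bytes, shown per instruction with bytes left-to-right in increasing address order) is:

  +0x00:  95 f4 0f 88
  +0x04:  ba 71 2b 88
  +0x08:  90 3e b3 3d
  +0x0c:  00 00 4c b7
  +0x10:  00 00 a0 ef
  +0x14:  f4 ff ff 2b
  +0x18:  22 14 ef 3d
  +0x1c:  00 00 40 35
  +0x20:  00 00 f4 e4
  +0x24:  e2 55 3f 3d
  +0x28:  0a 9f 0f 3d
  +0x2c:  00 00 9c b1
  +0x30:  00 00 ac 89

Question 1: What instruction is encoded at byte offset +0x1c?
@+1c  little-endian(00 00 40 35) = 0x35400000
  op=0x35400000>>24=0x35 ⇒ psh (R)
  rd@[23:21]=0x2 ⇒ r2

psh r2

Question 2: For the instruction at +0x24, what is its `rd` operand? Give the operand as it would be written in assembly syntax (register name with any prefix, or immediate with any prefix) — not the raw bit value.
@+24  little-endian(e2 55 3f 3d) = 0x3d3f55e2
  top 8b → 0x3d → li [RI]
  rd@[23:21]=0x1 ⇒ r1
  imm@[20:0]=0x1f55e2 ⇒ #2053602

r1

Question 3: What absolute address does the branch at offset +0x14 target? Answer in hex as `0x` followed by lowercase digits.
0x318c

off 0x14: read f4 ff ff 2b as little → 0x2bfffff4
  top 8b → 0x2b → goto [J]
  imm@[23:0]=0xfffff4 (s24→-12) ⇒ #-12
  target = base 0x3180 + off 0x14 + 4 + imm -12 = 0x318c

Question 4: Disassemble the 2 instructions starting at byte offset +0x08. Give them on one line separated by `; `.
@+08  little-endian(90 3e b3 3d) = 0x3db33e90
  top 8b → 0x3d → li [RI]
  [23:21] rd=5 = r5
  [20:0] imm=1261200 = #1261200
@+0c  little-endian(00 00 4c b7) = 0xb74c0000
  top 8b → 0xb7 → srl [RR]
  [23:21] rd=2 = r2
  [20:18] rs=3 = r3

li #1261200, r5; srl r3, r2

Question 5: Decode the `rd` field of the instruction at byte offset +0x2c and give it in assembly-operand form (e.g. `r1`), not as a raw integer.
r4

off 0x2c: read 00 00 9c b1 as little → 0xb19c0000
  op=0xb19c0000>>24=0xb1 ⇒ lw (RR)
  rd: (w>>21)&0x7=0x4 → r4
  rs: (w>>18)&0x7=0x7 → r7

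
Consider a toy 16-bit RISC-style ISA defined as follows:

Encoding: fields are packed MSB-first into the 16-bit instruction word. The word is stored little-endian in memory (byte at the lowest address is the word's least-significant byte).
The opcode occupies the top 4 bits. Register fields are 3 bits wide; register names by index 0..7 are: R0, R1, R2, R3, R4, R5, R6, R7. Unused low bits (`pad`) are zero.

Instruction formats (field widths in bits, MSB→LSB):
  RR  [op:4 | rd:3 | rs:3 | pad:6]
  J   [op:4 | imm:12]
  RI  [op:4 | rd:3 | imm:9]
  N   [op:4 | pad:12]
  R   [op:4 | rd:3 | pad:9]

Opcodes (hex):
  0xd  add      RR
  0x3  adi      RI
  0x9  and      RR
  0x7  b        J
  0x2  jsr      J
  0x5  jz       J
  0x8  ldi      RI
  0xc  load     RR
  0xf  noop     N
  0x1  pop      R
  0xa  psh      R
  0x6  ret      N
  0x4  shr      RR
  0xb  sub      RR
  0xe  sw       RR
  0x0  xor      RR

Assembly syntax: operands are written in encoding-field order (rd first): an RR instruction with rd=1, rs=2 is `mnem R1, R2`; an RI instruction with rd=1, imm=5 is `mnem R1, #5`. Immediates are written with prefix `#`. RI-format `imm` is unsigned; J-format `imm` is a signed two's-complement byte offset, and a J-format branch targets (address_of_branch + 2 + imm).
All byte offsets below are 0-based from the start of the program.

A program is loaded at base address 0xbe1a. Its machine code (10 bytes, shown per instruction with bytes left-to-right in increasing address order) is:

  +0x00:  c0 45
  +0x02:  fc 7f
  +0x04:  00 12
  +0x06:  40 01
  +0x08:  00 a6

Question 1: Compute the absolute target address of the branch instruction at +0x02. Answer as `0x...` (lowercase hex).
@+02  little-endian(fc 7f) = 0x7ffc
  op=0x7ffc>>12=0x7 ⇒ b (J)
  [11:0] imm=4092 (s12→-4) = #-4
  target = base 0xbe1a + off 0x02 + 2 + imm -4 = 0xbe1a

0xbe1a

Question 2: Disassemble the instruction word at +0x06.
xor R0, R5

+0x06: 40 01 ⇒ word 0x0140 (little)
  op=0x0140>>12=0x0 ⇒ xor (RR)
  rd@[11:9]=0x0 ⇒ R0
  rs@[8:6]=0x5 ⇒ R5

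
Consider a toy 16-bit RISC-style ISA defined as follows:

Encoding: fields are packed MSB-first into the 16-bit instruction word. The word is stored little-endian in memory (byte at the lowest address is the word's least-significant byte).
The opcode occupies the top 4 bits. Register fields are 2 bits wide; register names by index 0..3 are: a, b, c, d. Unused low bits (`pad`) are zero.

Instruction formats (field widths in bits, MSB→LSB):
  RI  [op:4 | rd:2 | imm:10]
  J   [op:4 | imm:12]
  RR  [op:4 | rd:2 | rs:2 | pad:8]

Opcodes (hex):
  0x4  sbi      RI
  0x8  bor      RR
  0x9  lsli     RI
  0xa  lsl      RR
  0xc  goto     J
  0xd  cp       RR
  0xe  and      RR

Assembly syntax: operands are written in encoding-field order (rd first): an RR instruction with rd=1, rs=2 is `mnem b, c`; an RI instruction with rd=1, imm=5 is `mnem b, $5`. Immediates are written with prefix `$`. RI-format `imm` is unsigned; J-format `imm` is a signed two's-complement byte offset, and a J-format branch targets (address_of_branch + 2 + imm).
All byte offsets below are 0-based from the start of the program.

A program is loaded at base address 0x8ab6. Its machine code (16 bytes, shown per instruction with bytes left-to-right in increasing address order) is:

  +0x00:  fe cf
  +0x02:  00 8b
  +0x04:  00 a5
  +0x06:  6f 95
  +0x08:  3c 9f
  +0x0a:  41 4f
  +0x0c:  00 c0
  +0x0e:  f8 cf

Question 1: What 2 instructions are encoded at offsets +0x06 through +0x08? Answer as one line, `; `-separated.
lsli b, $367; lsli d, $828

off 0x06: read 6f 95 as little → 0x956f
  top 4b → 0x9 → lsli [RI]
  rd: (w>>10)&0x3=0x1 → b
  imm: (w>>0)&0x3ff=0x16f → $367
off 0x08: read 3c 9f as little → 0x9f3c
  top 4b → 0x9 → lsli [RI]
  rd: (w>>10)&0x3=0x3 → d
  imm: (w>>0)&0x3ff=0x33c → $828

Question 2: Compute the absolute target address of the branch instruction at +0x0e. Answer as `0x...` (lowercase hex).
+0x0e: f8 cf ⇒ word 0xcff8 (little)
  op=0xcff8>>12=0xc ⇒ goto (J)
  imm@[11:0]=0xff8 (s12→-8) ⇒ $-8
  target = base 0x8ab6 + off 0x0e + 2 + imm -8 = 0x8abe

0x8abe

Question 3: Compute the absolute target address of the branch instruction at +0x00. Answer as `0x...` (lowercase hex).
0x8ab6

@+00  little-endian(fe cf) = 0xcffe
  opcode bits[15:12]=0xc: goto/J
  imm@[11:0]=0xffe (s12→-2) ⇒ $-2
  target = base 0x8ab6 + off 0x00 + 2 + imm -2 = 0x8ab6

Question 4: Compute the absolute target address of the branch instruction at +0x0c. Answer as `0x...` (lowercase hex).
0x8ac4

[0c] 00 c0 → 0xc000
  opcode bits[15:12]=0xc: goto/J
  imm@[11:0]=0x0 ⇒ $0
  target = base 0x8ab6 + off 0x0c + 2 + imm 0 = 0x8ac4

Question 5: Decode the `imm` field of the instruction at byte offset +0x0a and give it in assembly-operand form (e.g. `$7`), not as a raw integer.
@+0a  little-endian(41 4f) = 0x4f41
  opcode bits[15:12]=0x4: sbi/RI
  [11:10] rd=3 = d
  [9:0] imm=833 = $833

$833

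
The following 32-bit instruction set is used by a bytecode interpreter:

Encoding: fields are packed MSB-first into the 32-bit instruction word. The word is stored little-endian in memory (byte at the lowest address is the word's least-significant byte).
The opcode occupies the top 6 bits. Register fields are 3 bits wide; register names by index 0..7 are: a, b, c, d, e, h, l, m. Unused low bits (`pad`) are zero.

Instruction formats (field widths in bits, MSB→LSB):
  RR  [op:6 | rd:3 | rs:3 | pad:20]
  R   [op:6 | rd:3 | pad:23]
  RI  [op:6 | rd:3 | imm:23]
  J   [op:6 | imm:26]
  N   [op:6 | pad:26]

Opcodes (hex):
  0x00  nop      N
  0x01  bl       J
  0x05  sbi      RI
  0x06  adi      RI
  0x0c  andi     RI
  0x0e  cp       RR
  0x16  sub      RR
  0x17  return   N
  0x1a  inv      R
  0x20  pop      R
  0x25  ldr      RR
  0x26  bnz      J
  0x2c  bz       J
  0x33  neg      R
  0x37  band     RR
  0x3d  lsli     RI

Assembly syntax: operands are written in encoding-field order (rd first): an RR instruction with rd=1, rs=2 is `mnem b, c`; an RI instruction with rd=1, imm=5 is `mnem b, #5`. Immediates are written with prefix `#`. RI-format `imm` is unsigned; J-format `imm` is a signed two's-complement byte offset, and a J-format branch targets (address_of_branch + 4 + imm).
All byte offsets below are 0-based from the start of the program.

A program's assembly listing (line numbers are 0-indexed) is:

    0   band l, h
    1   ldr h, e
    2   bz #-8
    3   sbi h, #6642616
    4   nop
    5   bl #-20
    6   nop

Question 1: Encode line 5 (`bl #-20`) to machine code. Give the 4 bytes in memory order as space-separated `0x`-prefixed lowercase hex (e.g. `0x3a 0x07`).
0xec 0xff 0xff 0x07

5. bl fields op=0x1:6|imm=-20:26 → word 07ffffech → ec ff ff 07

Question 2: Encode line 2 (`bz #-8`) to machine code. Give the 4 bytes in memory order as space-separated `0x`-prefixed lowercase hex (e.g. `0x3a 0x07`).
2. bz fields op=0x2c:6|imm=-8:26 → word b3fffff8h → f8 ff ff b3

0xf8 0xff 0xff 0xb3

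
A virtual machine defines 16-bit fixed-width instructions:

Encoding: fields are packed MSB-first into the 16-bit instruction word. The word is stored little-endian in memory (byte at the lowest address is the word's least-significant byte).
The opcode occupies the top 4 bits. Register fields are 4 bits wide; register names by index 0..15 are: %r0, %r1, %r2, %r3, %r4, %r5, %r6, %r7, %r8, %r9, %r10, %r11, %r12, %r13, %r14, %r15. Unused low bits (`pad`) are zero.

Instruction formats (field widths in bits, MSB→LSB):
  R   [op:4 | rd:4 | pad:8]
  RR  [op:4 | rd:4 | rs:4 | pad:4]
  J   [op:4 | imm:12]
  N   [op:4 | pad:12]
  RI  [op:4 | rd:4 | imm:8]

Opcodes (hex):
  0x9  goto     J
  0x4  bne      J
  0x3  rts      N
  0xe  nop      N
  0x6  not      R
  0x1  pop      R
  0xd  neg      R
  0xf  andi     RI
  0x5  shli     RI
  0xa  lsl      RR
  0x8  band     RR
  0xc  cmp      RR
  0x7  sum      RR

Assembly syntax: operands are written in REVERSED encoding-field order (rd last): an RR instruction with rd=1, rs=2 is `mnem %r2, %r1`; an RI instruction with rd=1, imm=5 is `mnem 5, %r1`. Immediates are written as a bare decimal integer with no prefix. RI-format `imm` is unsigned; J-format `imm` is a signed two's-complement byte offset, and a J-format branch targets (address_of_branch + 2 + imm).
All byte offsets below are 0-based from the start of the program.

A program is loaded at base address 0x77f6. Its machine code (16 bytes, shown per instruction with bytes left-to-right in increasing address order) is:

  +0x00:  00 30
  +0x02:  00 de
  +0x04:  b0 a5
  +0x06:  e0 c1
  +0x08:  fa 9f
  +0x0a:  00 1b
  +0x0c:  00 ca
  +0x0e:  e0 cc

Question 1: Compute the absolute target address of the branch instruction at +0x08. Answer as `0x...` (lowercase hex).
0x77fa

off 0x08: read fa 9f as little → 0x9ffa
  top 4b → 0x9 → goto [J]
  imm: (w>>0)&0xfff=0xffa (s12→-6) → -6
  target = base 0x77f6 + off 0x08 + 2 + imm -6 = 0x77fa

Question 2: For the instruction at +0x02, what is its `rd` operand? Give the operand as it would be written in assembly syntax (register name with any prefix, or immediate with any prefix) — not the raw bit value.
[02] 00 de → 0xde00
  opcode bits[15:12]=0xd: neg/R
  rd: (w>>8)&0xf=0xe → %r14

%r14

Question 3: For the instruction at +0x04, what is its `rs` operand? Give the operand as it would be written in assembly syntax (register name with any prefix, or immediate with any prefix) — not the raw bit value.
off 0x04: read b0 a5 as little → 0xa5b0
  op=0xa5b0>>12=0xa ⇒ lsl (RR)
  [11:8] rd=5 = %r5
  [7:4] rs=11 = %r11

%r11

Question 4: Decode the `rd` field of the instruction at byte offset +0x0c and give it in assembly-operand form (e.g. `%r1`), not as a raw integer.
@+0c  little-endian(00 ca) = 0xca00
  opcode bits[15:12]=0xc: cmp/RR
  [11:8] rd=10 = %r10
  [7:4] rs=0 = %r0

%r10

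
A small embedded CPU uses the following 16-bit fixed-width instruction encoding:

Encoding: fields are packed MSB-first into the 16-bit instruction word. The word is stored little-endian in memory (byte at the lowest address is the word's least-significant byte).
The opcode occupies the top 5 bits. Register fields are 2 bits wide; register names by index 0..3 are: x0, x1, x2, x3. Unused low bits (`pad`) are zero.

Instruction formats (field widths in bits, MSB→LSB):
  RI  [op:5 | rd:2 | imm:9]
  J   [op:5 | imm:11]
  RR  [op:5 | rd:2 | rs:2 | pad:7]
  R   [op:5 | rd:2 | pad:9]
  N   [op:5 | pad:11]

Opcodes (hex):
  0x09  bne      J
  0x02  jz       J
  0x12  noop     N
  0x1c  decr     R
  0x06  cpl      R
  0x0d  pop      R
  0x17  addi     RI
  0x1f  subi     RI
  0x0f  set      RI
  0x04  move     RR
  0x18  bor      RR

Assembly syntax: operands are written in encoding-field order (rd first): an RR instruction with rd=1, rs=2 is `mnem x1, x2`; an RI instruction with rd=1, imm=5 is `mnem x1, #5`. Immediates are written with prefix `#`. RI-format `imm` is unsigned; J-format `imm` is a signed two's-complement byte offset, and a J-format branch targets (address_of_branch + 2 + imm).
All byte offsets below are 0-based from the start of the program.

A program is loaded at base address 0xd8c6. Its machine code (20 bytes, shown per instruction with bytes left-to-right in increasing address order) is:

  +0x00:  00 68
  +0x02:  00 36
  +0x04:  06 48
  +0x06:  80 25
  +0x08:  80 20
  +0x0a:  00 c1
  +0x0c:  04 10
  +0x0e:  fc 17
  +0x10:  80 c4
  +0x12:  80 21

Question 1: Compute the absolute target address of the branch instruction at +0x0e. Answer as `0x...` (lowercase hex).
off 0x0e: read fc 17 as little → 0x17fc
  opcode bits[15:11]=0x2: jz/J
  [10:0] imm=2044 (s11→-4) = #-4
  target = base 0xd8c6 + off 0x0e + 2 + imm -4 = 0xd8d2

0xd8d2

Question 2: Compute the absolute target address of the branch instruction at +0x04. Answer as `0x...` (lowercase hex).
@+04  little-endian(06 48) = 0x4806
  op=0x4806>>11=0x9 ⇒ bne (J)
  [10:0] imm=6 = #6
  target = base 0xd8c6 + off 0x04 + 2 + imm 6 = 0xd8d2

0xd8d2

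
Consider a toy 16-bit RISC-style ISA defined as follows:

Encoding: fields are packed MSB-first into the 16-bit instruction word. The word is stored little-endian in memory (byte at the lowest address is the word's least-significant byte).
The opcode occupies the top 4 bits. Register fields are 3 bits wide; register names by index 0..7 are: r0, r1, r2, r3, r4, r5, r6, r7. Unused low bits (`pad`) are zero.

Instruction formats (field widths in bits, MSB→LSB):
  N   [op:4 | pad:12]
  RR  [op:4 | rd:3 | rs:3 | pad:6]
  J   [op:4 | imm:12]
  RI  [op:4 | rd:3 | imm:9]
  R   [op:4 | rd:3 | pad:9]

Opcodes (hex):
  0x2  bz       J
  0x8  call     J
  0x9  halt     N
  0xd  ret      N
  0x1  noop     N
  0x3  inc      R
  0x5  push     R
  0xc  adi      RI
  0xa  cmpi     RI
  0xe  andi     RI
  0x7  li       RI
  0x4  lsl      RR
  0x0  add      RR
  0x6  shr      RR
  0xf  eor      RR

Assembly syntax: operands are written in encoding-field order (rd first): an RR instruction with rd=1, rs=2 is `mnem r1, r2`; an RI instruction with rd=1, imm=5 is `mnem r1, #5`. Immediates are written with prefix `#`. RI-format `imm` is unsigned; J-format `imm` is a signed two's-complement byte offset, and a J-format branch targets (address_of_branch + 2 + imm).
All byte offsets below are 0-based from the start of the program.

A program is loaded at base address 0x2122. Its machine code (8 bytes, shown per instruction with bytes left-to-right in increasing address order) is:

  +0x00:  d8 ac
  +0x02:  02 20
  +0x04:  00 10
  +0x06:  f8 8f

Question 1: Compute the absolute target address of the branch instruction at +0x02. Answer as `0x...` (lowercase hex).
off 0x02: read 02 20 as little → 0x2002
  op=0x2002>>12=0x2 ⇒ bz (J)
  [11:0] imm=2 = #2
  target = base 0x2122 + off 0x02 + 2 + imm 2 = 0x2128

0x2128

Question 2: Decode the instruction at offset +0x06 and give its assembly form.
off 0x06: read f8 8f as little → 0x8ff8
  op=0x8ff8>>12=0x8 ⇒ call (J)
  imm@[11:0]=0xff8 (s12→-8) ⇒ #-8

call #-8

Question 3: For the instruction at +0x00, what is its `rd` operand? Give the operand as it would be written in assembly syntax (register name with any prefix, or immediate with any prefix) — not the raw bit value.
r6

+0x00: d8 ac ⇒ word 0xacd8 (little)
  op=0xacd8>>12=0xa ⇒ cmpi (RI)
  rd: (w>>9)&0x7=0x6 → r6
  imm: (w>>0)&0x1ff=0xd8 → #216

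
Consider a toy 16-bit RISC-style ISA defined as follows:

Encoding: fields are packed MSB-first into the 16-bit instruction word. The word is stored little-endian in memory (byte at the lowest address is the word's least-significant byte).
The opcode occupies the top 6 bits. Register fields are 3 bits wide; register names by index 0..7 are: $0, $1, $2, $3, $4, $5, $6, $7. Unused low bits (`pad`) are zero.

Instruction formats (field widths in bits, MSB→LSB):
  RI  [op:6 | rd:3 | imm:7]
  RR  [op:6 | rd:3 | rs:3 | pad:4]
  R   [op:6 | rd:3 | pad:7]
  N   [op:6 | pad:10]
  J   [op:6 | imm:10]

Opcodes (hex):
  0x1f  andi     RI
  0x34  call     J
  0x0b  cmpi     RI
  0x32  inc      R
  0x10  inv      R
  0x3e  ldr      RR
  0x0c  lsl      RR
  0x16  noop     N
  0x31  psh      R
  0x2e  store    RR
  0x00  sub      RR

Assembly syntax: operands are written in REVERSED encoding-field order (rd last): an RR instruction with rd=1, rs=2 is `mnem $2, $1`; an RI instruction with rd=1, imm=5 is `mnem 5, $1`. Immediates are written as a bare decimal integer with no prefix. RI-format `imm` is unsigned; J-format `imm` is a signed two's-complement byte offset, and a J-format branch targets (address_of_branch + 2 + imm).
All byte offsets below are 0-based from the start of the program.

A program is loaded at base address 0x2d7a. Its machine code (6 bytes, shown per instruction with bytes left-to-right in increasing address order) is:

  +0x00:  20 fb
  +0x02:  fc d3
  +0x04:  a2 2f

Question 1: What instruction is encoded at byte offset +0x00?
+0x00: 20 fb ⇒ word 0xfb20 (little)
  op=0xfb20>>10=0x3e ⇒ ldr (RR)
  rd: (w>>7)&0x7=0x6 → $6
  rs: (w>>4)&0x7=0x2 → $2

ldr $2, $6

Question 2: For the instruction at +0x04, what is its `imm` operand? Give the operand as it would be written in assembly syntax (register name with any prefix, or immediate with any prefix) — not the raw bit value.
@+04  little-endian(a2 2f) = 0x2fa2
  top 6b → 0xb → cmpi [RI]
  [9:7] rd=7 = $7
  [6:0] imm=34 = 34

34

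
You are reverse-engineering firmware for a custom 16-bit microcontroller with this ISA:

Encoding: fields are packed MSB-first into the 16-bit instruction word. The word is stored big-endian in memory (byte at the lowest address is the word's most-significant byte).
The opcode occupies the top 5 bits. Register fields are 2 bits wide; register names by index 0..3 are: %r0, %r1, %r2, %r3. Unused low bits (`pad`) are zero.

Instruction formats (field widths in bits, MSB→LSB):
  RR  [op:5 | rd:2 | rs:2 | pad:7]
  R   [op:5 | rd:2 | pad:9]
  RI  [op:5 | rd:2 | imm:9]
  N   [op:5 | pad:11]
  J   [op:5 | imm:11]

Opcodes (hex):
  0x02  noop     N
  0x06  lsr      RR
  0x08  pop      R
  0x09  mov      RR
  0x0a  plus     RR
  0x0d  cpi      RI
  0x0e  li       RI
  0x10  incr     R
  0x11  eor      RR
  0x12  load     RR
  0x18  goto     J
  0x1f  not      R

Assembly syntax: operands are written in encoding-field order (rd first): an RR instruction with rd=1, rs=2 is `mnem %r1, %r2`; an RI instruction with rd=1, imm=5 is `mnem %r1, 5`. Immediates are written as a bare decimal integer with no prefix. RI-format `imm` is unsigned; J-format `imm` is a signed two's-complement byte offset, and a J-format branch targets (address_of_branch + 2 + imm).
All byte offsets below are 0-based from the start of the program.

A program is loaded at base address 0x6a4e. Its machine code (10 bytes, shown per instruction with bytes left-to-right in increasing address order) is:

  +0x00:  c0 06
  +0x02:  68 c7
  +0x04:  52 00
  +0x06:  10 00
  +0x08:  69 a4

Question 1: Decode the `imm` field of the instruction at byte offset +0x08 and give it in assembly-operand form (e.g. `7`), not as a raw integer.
[08] 69 a4 → 0x69a4
  opcode bits[15:11]=0xd: cpi/RI
  [10:9] rd=0 = %r0
  [8:0] imm=420 = 420

420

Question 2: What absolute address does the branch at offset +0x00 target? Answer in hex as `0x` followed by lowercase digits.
0x6a56

[00] c0 06 → 0xc006
  opcode bits[15:11]=0x18: goto/J
  imm@[10:0]=0x6 ⇒ 6
  target = base 0x6a4e + off 0x00 + 2 + imm 6 = 0x6a56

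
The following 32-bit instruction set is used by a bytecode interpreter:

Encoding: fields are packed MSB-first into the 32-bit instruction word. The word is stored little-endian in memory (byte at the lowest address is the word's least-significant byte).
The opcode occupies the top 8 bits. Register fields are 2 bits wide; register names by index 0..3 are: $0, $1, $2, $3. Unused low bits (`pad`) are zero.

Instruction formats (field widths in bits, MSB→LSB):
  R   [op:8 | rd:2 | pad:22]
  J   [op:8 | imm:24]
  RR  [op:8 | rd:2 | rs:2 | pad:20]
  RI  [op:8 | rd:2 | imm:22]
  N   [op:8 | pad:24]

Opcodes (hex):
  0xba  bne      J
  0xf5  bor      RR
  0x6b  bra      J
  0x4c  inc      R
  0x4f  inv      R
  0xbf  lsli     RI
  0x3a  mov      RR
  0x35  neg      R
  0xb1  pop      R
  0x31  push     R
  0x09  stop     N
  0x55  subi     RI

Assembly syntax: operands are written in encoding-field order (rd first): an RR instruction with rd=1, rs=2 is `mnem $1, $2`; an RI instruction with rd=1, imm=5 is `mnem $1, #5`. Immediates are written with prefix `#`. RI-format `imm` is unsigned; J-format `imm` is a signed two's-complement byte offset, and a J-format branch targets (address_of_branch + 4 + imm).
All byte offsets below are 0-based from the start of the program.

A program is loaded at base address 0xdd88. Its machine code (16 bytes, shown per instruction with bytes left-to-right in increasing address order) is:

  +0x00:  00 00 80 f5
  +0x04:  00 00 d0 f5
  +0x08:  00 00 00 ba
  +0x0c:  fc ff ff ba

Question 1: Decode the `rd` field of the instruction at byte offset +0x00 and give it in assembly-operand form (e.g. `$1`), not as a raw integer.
off 0x00: read 00 00 80 f5 as little → 0xf5800000
  op=0xf5800000>>24=0xf5 ⇒ bor (RR)
  rd@[23:22]=0x2 ⇒ $2
  rs@[21:20]=0x0 ⇒ $0

$2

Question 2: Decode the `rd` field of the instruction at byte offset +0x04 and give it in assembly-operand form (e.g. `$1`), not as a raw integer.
$3

+0x04: 00 00 d0 f5 ⇒ word 0xf5d00000 (little)
  op=0xf5d00000>>24=0xf5 ⇒ bor (RR)
  rd: (w>>22)&0x3=0x3 → $3
  rs: (w>>20)&0x3=0x1 → $1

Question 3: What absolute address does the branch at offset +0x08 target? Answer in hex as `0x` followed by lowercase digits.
[08] 00 00 00 ba → 0xba000000
  opcode bits[31:24]=0xba: bne/J
  [23:0] imm=0 = #0
  target = base 0xdd88 + off 0x08 + 4 + imm 0 = 0xdd94

0xdd94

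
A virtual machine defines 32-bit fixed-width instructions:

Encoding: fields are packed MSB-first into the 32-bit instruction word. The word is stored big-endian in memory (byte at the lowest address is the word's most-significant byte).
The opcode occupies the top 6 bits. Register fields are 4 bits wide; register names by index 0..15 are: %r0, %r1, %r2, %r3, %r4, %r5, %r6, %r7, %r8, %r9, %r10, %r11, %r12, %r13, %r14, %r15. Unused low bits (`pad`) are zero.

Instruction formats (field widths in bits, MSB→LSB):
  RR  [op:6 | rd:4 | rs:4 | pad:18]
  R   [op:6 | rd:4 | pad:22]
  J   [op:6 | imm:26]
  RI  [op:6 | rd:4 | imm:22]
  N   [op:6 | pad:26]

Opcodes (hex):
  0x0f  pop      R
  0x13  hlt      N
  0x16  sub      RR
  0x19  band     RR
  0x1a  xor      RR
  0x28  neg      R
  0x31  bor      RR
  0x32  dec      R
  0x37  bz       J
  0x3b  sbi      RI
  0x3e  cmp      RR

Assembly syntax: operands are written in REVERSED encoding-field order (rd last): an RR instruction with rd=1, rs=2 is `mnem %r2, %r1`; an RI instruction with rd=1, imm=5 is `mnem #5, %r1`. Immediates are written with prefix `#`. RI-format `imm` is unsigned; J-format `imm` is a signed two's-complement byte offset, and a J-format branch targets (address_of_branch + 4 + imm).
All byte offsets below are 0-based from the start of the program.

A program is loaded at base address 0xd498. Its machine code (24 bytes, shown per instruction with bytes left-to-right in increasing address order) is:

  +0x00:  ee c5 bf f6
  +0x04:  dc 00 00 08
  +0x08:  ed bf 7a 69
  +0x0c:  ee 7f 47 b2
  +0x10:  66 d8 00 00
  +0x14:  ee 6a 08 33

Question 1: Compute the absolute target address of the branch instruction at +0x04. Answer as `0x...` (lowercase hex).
off 0x04: read dc 00 00 08 as big → 0xdc000008
  opcode bits[31:26]=0x37: bz/J
  [25:0] imm=8 = #8
  target = base 0xd498 + off 0x04 + 4 + imm 8 = 0xd4a8

0xd4a8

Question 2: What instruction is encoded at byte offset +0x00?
@+00  big-endian(ee c5 bf f6) = 0xeec5bff6
  opcode bits[31:26]=0x3b: sbi/RI
  rd@[25:22]=0xb ⇒ %r11
  imm@[21:0]=0x5bff6 ⇒ #376822

sbi #376822, %r11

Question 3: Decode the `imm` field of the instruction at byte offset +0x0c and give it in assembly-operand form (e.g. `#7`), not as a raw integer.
#4147122

[0c] ee 7f 47 b2 → 0xee7f47b2
  top 6b → 0x3b → sbi [RI]
  rd: (w>>22)&0xf=0x9 → %r9
  imm: (w>>0)&0x3fffff=0x3f47b2 → #4147122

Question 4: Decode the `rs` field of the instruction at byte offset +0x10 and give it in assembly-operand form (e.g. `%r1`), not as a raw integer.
%r6

@+10  big-endian(66 d8 00 00) = 0x66d80000
  opcode bits[31:26]=0x19: band/RR
  rd@[25:22]=0xb ⇒ %r11
  rs@[21:18]=0x6 ⇒ %r6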